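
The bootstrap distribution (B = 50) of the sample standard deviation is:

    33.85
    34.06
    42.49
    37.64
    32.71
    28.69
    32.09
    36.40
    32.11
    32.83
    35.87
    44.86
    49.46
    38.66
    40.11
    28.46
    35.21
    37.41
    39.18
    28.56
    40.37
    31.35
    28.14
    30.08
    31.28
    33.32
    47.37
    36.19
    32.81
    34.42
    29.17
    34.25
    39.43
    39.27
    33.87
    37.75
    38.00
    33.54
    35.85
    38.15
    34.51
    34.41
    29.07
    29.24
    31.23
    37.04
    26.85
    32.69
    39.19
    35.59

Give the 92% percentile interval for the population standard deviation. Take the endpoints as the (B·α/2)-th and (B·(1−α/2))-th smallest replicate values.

(28.14, 44.86)

Sorted replicates: 26.85, 28.14, 28.46, 28.56, 28.69, 29.07, 29.17, 29.24, 30.08, 31.23, 31.28, 31.35, 32.09, 32.11, 32.69, 32.71, 32.81, 32.83, 33.32, 33.54, 33.85, 33.87, 34.06, 34.25, 34.41, 34.42, 34.51, 35.21, 35.59, 35.85, 35.87, 36.19, 36.40, 37.04, 37.41, 37.64, 37.75, 38.00, 38.15, 38.66, 39.18, 39.19, 39.27, 39.43, 40.11, 40.37, 42.49, 44.86, 47.37, 49.46
α = 0.08; lower rank = 50 × 0.040 = 2; upper rank = 50 × 0.960 = 48.
The 2nd smallest replicate is 28.14; the 48th is 44.86.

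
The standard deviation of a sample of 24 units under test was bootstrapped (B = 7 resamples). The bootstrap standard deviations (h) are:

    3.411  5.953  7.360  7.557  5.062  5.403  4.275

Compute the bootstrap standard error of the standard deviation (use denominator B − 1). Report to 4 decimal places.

Bootstrap SE is the standard deviation of the 7 replicate standard deviations.
Mean of replicates: (3.411 + 5.953 + 7.360 + 7.557 + 5.062 + 5.403 + 4.275) / 7 = 39.02100 / 7 = 5.57443
Sum of squared deviations: (−2.16343)² + (+0.37857)² + (+1.78557)² + (+1.98257)² + (−0.51243)² + (−0.17143)² + (−1.29943)² = 13.92308
Variance = 13.92308 / 6 = 2.32051
SE* = √2.32051

SE* = 1.5233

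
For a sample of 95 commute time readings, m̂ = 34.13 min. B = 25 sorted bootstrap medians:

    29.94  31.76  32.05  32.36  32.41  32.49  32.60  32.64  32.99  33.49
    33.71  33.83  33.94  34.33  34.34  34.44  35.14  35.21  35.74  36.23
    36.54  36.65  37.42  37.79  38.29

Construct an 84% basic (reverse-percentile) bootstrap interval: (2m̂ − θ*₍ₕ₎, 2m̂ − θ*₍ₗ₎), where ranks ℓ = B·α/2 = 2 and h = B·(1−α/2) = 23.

Percentile endpoints at ranks 2 and 23: θ*₍2₎ = 31.76, θ*₍23₎ = 37.42.
Basic interval reflects these around m̂:
  lower = 2 × 34.13 − 37.42 = 30.84
  upper = 2 × 34.13 − 31.76 = 36.50

(30.84, 36.50)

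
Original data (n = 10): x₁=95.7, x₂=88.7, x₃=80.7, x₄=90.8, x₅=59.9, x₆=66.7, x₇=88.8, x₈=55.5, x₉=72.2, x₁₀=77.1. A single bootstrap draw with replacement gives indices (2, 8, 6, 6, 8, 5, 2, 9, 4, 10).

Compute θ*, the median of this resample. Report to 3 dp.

θ* = 69.450

Resample values: 88.7, 55.5, 66.7, 66.7, 55.5, 59.9, 88.7, 72.2, 90.8, 77.1.
Sorted: 55.5, 55.5, 59.9, 66.7, 66.7, 72.2, 77.1, 88.7, 88.7, 90.8
Median = average of the two middle values = 69.450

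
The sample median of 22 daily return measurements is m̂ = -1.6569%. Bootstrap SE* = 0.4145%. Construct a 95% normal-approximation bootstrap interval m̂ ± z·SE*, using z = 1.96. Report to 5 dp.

(-2.46932, -0.84448)

Margin = 1.96 × 0.4145 = 0.812420
Interval: -1.6569 ± 0.812420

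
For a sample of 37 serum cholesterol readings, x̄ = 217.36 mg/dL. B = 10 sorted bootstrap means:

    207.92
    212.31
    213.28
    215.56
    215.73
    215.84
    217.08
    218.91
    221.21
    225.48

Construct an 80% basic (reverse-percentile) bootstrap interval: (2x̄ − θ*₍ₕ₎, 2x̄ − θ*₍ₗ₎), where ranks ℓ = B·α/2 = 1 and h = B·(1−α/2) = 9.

Percentile endpoints at ranks 1 and 9: θ*₍1₎ = 207.92, θ*₍9₎ = 221.21.
Basic interval reflects these around x̄:
  lower = 2 × 217.36 − 221.21 = 213.51
  upper = 2 × 217.36 − 207.92 = 226.80

(213.51, 226.80)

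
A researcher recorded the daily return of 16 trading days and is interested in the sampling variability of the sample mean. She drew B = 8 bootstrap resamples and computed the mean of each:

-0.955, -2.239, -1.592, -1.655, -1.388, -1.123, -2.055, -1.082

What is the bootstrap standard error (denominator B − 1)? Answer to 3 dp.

Bootstrap SE is the standard deviation of the 8 replicate means.
Mean of replicates: ((-0.955) + (-2.239) + (-1.592) + (-1.655) + (-1.388) + (-1.123) + (-2.055) + (-1.082)) / 8 = -12.0890 / 8 = -1.5111
Sum of squared deviations: (+0.5561)² + (−0.7279)² + (−0.0809)² + (−0.1439)² + (+0.1231)² + (+0.3881)² + (−0.5439)² + (+0.4291)² = 1.5121
Variance = 1.5121 / 7 = 0.2160
SE* = √0.2160

SE* = 0.465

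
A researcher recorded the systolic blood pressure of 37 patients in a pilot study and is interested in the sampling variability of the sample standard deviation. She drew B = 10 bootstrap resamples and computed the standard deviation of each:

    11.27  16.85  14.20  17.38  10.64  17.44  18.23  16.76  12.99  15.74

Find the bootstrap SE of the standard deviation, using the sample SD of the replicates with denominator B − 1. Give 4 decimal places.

Bootstrap SE is the standard deviation of the 10 replicate standard deviations.
Mean of replicates: (11.27 + 16.85 + 14.20 + 17.38 + 10.64 + 17.44 + 18.23 + 16.76 + 12.99 + 15.74) / 10 = 151.50000 / 10 = 15.15000
Sum of squared deviations: (−3.88000)² + (+1.70000)² + (−0.95000)² + (+2.23000)² + (−4.51000)² + (+2.29000)² + (+3.08000)² + (+1.61000)² + (−2.16000)² + (+0.59000)² = 66.49620
Variance = 66.49620 / 9 = 7.38847
SE* = √7.38847

SE* = 2.7182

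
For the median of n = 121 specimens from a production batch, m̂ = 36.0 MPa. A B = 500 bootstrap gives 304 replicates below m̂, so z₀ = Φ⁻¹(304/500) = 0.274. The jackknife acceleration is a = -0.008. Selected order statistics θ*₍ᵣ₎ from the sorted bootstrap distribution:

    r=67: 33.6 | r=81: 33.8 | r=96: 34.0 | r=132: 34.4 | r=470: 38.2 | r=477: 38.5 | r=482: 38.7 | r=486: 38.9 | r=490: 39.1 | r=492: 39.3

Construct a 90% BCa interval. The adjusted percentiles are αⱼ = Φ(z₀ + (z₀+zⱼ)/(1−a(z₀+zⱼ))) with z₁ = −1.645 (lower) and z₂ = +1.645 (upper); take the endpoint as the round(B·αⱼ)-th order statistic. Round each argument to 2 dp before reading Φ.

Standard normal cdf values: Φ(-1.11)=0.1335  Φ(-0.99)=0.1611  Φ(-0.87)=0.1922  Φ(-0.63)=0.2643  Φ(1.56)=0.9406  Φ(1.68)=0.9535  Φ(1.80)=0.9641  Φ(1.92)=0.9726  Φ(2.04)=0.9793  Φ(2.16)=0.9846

Lower: z₀ + z₁ = 0.274 + (-1.645) = -1.371; 1 − a(z₀+z₁) = 1 − (-0.008)(-1.371) = 0.9890; argument = 0.274 + (-1.371)/0.9890 = -1.1122 → -1.11.
α₁ = Φ(-1.11) = 0.1335; rank = round(500 × 0.1335) = 67; θ*₍67₎ = 33.6.
Upper: z₀ + z₂ = 1.919; 1 − a(z₀+z₂) = 1.0154; argument = 2.1640 → 2.16; α₂ = 0.9846; rank = 492; θ*₍492₎ = 39.3.

(33.6, 39.3)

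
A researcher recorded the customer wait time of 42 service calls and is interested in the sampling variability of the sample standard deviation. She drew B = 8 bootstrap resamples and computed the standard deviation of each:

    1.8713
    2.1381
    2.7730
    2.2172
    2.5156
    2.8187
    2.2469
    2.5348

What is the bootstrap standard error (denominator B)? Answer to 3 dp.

Bootstrap SE is the standard deviation of the 8 replicate standard deviations.
Mean of replicates: (1.8713 + 2.1381 + 2.7730 + 2.2172 + 2.5156 + 2.8187 + 2.2469 + 2.5348) / 8 = 19.11560 / 8 = 2.38945
Sum of squared deviations: (−0.51815)² + (−0.25135)² + (+0.38355)² + (−0.17225)² + (+0.12615)² + (+0.42925)² + (−0.14255)² + (+0.14535)² = 0.75005
Variance = 0.75005 / 8 = 0.09376
SE* = √0.09376

SE* = 0.306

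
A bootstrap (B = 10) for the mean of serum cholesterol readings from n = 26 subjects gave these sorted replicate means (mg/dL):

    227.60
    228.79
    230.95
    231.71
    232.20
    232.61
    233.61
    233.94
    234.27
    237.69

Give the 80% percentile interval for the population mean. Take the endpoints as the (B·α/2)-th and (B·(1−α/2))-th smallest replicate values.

α = 0.20; lower rank = 10 × 0.100 = 1; upper rank = 10 × 0.900 = 9.
The 1st smallest replicate is 227.60; the 9th is 234.27.

(227.60, 234.27)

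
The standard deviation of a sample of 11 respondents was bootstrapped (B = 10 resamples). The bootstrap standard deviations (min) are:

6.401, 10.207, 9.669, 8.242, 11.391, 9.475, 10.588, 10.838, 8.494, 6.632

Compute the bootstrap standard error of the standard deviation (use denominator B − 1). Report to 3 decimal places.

SE* = 1.718

Bootstrap SE is the standard deviation of the 10 replicate standard deviations.
Mean of replicates: (6.401 + 10.207 + 9.669 + 8.242 + 11.391 + 9.475 + 10.588 + 10.838 + 8.494 + 6.632) / 10 = 91.9370 / 10 = 9.1937
Sum of squared deviations: (−2.7927)² + (+1.0133)² + (+0.4753)² + (−0.9517)² + (+2.1973)² + (+0.2813)² + (+1.3943)² + (+1.6443)² + (−0.6997)² + (−2.5617)² = 26.5645
Variance = 26.5645 / 9 = 2.9516
SE* = √2.9516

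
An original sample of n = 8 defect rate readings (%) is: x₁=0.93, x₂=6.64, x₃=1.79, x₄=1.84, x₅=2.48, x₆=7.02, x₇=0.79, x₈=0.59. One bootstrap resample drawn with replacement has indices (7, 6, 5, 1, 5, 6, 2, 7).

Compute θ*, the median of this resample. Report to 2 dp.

Resample values: 0.79, 7.02, 2.48, 0.93, 2.48, 7.02, 6.64, 0.79.
Sorted: 0.79, 0.79, 0.93, 2.48, 2.48, 6.64, 7.02, 7.02
Median = average of the two middle values = 2.48

θ* = 2.48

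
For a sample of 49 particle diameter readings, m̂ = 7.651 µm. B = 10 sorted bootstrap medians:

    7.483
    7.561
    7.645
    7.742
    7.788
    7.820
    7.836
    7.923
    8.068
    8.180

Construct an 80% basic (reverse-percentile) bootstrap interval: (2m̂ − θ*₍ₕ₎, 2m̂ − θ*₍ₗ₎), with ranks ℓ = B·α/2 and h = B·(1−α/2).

Percentile endpoints at ranks 1 and 9: θ*₍1₎ = 7.483, θ*₍9₎ = 8.068.
Basic interval reflects these around m̂:
  lower = 2 × 7.651 − 8.068 = 7.234
  upper = 2 × 7.651 − 7.483 = 7.819

(7.234, 7.819)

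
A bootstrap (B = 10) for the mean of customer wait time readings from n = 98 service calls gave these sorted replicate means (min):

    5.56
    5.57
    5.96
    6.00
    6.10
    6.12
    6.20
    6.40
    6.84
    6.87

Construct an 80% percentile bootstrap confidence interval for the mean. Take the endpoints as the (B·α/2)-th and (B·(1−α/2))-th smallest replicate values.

α = 0.20; lower rank = 10 × 0.100 = 1; upper rank = 10 × 0.900 = 9.
The 1st smallest replicate is 5.56; the 9th is 6.84.

(5.56, 6.84)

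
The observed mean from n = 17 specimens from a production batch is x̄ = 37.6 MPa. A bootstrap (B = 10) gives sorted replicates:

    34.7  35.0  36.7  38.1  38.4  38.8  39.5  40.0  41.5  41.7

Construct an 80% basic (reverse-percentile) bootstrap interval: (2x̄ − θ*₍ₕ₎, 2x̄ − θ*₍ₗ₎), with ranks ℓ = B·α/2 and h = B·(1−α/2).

Percentile endpoints at ranks 1 and 9: θ*₍1₎ = 34.7, θ*₍9₎ = 41.5.
Basic interval reflects these around x̄:
  lower = 2 × 37.6 − 41.5 = 33.7
  upper = 2 × 37.6 − 34.7 = 40.5

(33.7, 40.5)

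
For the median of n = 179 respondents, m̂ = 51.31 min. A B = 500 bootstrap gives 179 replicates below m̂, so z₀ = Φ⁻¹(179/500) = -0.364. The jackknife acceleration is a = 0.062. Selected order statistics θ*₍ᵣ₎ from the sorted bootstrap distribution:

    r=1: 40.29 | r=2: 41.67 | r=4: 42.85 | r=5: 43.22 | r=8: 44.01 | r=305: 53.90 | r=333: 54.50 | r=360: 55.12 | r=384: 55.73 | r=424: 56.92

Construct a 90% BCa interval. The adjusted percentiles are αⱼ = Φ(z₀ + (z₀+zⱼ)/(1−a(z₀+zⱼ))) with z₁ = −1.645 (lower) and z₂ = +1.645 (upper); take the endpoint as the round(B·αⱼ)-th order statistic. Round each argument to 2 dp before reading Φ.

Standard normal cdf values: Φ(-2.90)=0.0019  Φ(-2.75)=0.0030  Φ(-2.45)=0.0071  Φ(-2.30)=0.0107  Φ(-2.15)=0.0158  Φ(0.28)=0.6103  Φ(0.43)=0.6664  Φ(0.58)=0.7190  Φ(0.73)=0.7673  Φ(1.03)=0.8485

Lower: z₀ + z₁ = -0.364 + (-1.645) = -2.009; 1 − a(z₀+z₁) = 1 − (0.062)(-2.009) = 1.1246; argument = -0.364 + (-2.009)/1.1246 = -2.1505 → -2.15.
α₁ = Φ(-2.15) = 0.0158; rank = round(500 × 0.0158) = 8; θ*₍8₎ = 44.01.
Upper: z₀ + z₂ = 1.281; 1 − a(z₀+z₂) = 0.9206; argument = 1.0275 → 1.03; α₂ = 0.8485; rank = 424; θ*₍424₎ = 56.92.

(44.01, 56.92)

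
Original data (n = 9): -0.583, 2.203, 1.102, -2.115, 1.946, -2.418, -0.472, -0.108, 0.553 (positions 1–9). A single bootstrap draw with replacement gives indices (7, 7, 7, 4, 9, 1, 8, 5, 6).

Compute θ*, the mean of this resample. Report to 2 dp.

Resample values: -0.472, -0.472, -0.472, -2.115, 0.553, -0.583, -0.108, 1.946, -2.418.
Mean = ((-0.472) + (-0.472) + (-0.472) + (-2.115) + 0.553 + (-0.583) + (-0.108) + 1.946 + (-2.418)) / 9 = -4.1410 / 9 = -0.46

θ* = -0.46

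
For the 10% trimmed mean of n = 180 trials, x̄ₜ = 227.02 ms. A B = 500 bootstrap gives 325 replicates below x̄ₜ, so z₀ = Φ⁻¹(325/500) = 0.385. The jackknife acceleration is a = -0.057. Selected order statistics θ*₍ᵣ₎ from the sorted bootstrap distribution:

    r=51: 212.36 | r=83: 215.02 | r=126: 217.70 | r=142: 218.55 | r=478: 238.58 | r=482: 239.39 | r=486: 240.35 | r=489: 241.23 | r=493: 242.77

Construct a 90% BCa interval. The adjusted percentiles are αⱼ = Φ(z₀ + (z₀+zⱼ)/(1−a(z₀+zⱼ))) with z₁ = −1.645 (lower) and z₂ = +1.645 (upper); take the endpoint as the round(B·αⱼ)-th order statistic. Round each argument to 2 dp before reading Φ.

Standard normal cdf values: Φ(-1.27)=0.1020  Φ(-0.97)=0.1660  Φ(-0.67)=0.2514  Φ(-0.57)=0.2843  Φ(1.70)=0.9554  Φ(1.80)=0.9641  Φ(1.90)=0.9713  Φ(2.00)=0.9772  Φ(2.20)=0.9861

Lower: z₀ + z₁ = 0.385 + (-1.645) = -1.260; 1 − a(z₀+z₁) = 1 − (-0.057)(-1.260) = 0.9282; argument = 0.385 + (-1.260)/0.9282 = -0.9725 → -0.97.
α₁ = Φ(-0.97) = 0.1660; rank = round(500 × 0.1660) = 83; θ*₍83₎ = 215.02.
Upper: z₀ + z₂ = 2.030; 1 − a(z₀+z₂) = 1.1157; argument = 2.2045 → 2.20; α₂ = 0.9861; rank = 493; θ*₍493₎ = 242.77.

(215.02, 242.77)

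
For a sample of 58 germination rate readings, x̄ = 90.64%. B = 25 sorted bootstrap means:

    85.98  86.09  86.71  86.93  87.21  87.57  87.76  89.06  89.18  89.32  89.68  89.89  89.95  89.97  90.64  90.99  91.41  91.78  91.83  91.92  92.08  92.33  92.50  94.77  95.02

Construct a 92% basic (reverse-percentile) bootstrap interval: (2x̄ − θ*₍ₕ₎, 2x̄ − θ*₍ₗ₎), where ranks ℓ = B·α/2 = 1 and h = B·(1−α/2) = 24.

(86.51, 95.30)

Percentile endpoints at ranks 1 and 24: θ*₍1₎ = 85.98, θ*₍24₎ = 94.77.
Basic interval reflects these around x̄:
  lower = 2 × 90.64 − 94.77 = 86.51
  upper = 2 × 90.64 − 85.98 = 95.30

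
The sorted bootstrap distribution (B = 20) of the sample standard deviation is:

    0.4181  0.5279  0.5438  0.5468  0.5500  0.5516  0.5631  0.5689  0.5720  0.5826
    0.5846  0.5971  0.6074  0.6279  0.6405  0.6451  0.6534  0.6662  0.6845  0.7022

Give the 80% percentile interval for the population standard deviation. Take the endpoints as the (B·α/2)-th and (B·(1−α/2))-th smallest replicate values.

α = 0.20; lower rank = 20 × 0.100 = 2; upper rank = 20 × 0.900 = 18.
The 2nd smallest replicate is 0.5279; the 18th is 0.6662.

(0.5279, 0.6662)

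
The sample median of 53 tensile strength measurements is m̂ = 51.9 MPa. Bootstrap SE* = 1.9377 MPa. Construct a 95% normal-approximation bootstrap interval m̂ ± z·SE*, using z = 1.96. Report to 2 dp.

(48.10, 55.70)

Margin = 1.96 × 1.9377 = 3.798
Interval: 51.9 ± 3.798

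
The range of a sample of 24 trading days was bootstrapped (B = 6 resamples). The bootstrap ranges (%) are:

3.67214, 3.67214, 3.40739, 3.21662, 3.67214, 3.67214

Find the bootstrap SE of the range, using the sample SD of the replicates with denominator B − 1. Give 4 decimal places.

SE* = 0.1955

Bootstrap SE is the standard deviation of the 6 replicate ranges.
Mean of replicates: (3.67214 + 3.67214 + 3.40739 + 3.21662 + 3.67214 + 3.67214) / 6 = 21.312570 / 6 = 3.552095
Sum of squared deviations: (+0.120045)² + (+0.120045)² + (−0.144705)² + (−0.335475)² + (+0.120045)² + (+0.120045)² = 0.191126
Variance = 0.191126 / 5 = 0.038225
SE* = √0.038225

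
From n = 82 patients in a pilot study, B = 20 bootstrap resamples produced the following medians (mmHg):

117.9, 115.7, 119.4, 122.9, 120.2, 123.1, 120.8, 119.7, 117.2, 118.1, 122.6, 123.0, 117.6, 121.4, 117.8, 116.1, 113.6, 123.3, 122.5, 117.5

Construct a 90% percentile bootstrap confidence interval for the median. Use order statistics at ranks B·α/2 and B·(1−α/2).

(113.6, 123.1)

Sorted replicates: 113.6, 115.7, 116.1, 117.2, 117.5, 117.6, 117.8, 117.9, 118.1, 119.4, 119.7, 120.2, 120.8, 121.4, 122.5, 122.6, 122.9, 123.0, 123.1, 123.3
α = 0.10; lower rank = 20 × 0.050 = 1; upper rank = 20 × 0.950 = 19.
The 1st smallest replicate is 113.6; the 19th is 123.1.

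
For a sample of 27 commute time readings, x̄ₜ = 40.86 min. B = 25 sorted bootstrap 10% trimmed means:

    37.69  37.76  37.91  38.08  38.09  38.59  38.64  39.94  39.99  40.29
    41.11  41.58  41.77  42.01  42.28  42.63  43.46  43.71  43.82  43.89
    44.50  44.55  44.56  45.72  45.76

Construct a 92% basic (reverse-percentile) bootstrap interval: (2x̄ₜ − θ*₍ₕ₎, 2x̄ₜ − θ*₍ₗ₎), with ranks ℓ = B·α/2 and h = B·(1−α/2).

Percentile endpoints at ranks 1 and 24: θ*₍1₎ = 37.69, θ*₍24₎ = 45.72.
Basic interval reflects these around x̄ₜ:
  lower = 2 × 40.86 − 45.72 = 36.00
  upper = 2 × 40.86 − 37.69 = 44.03

(36.00, 44.03)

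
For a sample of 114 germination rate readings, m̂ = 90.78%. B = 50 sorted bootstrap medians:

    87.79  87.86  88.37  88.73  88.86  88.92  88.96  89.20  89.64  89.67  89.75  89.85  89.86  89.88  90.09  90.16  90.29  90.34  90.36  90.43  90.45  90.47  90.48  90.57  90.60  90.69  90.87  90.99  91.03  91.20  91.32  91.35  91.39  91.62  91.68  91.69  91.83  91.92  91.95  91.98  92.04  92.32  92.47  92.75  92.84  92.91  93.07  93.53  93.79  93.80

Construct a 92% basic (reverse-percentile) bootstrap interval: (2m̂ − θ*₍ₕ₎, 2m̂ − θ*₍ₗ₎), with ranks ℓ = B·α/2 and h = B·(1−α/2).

Percentile endpoints at ranks 2 and 48: θ*₍2₎ = 87.86, θ*₍48₎ = 93.53.
Basic interval reflects these around m̂:
  lower = 2 × 90.78 − 93.53 = 88.03
  upper = 2 × 90.78 − 87.86 = 93.70

(88.03, 93.70)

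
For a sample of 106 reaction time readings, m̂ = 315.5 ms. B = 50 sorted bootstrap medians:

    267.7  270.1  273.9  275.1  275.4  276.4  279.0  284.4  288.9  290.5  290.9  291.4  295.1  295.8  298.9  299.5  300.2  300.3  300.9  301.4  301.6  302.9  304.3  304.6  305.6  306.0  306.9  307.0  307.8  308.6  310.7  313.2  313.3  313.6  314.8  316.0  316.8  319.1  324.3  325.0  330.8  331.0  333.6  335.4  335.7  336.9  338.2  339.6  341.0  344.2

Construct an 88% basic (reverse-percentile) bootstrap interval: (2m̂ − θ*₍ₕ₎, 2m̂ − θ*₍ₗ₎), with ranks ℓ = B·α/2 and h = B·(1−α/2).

Percentile endpoints at ranks 3 and 47: θ*₍3₎ = 273.9, θ*₍47₎ = 338.2.
Basic interval reflects these around m̂:
  lower = 2 × 315.5 − 338.2 = 292.8
  upper = 2 × 315.5 − 273.9 = 357.1

(292.8, 357.1)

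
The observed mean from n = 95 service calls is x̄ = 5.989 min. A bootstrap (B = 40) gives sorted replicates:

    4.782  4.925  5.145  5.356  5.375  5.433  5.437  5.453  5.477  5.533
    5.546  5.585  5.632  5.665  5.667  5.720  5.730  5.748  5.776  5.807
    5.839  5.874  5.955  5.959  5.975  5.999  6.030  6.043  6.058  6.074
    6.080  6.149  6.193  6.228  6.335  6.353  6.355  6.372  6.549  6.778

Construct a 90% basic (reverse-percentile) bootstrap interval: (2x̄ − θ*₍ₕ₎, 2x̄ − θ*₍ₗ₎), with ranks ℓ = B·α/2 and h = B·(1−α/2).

(5.606, 7.053)

Percentile endpoints at ranks 2 and 38: θ*₍2₎ = 4.925, θ*₍38₎ = 6.372.
Basic interval reflects these around x̄:
  lower = 2 × 5.989 − 6.372 = 5.606
  upper = 2 × 5.989 − 4.925 = 7.053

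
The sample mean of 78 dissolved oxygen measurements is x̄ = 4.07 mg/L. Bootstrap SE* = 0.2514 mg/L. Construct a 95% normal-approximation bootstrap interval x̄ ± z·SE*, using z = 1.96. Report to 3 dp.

Margin = 1.96 × 0.2514 = 0.4927
Interval: 4.07 ± 0.4927

(3.577, 4.563)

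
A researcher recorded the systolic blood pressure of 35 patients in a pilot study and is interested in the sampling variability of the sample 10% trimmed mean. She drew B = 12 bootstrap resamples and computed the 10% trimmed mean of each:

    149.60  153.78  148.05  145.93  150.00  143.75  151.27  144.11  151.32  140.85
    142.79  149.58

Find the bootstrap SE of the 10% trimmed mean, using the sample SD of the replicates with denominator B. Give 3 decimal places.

SE* = 3.850

Bootstrap SE is the standard deviation of the 12 replicate 10% trimmed means.
Mean of replicates: (149.60 + 153.78 + 148.05 + 145.93 + 150.00 + 143.75 + 151.27 + 144.11 + 151.32 + 140.85 + 142.79 + 149.58) / 12 = 1771.0300 / 12 = 147.5858
Sum of squared deviations: (+2.0142)² + (+6.1942)² + (+0.4642)² + (−1.6558)² + (+2.4142)² + (−3.8358)² + (+3.6842)² + (−3.4758)² + (+3.7342)² + (−6.7358)² + (−4.7958)² + (+1.9942)² = 177.8703
Variance = 177.8703 / 12 = 14.8225
SE* = √14.8225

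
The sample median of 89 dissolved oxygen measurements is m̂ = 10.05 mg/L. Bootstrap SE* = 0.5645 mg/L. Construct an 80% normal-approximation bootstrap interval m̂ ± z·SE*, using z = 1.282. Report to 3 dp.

Margin = 1.282 × 0.5645 = 0.7237
Interval: 10.05 ± 0.7237

(9.326, 10.774)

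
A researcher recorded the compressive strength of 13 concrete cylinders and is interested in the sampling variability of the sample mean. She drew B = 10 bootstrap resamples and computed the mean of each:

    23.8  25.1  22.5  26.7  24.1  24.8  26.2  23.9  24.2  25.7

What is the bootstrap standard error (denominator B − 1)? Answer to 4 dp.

SE* = 1.2614

Bootstrap SE is the standard deviation of the 10 replicate means.
Mean of replicates: (23.8 + 25.1 + 22.5 + 26.7 + 24.1 + 24.8 + 26.2 + 23.9 + 24.2 + 25.7) / 10 = 247.00000 / 10 = 24.70000
Sum of squared deviations: (−0.90000)² + (+0.40000)² + (−2.20000)² + (+2.00000)² + (−0.60000)² + (+0.10000)² + (+1.50000)² + (−0.80000)² + (−0.50000)² + (+1.00000)² = 14.32000
Variance = 14.32000 / 9 = 1.59111
SE* = √1.59111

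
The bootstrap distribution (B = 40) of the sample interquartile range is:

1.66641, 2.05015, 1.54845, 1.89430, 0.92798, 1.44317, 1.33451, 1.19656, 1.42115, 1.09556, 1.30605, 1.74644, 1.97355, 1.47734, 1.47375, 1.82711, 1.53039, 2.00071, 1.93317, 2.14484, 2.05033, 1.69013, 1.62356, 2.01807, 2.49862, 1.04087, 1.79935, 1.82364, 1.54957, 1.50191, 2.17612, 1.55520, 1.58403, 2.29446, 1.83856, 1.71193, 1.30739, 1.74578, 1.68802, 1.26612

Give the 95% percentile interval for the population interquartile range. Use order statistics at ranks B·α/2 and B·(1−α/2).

(0.92798, 2.29446)

Sorted replicates: 0.92798, 1.04087, 1.09556, 1.19656, 1.26612, 1.30605, 1.30739, 1.33451, 1.42115, 1.44317, 1.47375, 1.47734, 1.50191, 1.53039, 1.54845, 1.54957, 1.55520, 1.58403, 1.62356, 1.66641, 1.68802, 1.69013, 1.71193, 1.74578, 1.74644, 1.79935, 1.82364, 1.82711, 1.83856, 1.89430, 1.93317, 1.97355, 2.00071, 2.01807, 2.05015, 2.05033, 2.14484, 2.17612, 2.29446, 2.49862
α = 0.05; lower rank = 40 × 0.025 = 1; upper rank = 40 × 0.975 = 39.
The 1st smallest replicate is 0.92798; the 39th is 2.29446.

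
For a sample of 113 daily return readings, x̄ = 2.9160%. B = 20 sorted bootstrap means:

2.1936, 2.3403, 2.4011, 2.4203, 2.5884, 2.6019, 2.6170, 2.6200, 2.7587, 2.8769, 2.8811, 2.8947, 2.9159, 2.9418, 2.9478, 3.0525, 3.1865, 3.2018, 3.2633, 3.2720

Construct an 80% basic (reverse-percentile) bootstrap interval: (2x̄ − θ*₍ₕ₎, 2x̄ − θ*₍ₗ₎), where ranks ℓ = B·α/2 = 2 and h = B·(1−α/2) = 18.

(2.6302, 3.4917)

Percentile endpoints at ranks 2 and 18: θ*₍2₎ = 2.3403, θ*₍18₎ = 3.2018.
Basic interval reflects these around x̄:
  lower = 2 × 2.9160 − 3.2018 = 2.6302
  upper = 2 × 2.9160 − 2.3403 = 3.4917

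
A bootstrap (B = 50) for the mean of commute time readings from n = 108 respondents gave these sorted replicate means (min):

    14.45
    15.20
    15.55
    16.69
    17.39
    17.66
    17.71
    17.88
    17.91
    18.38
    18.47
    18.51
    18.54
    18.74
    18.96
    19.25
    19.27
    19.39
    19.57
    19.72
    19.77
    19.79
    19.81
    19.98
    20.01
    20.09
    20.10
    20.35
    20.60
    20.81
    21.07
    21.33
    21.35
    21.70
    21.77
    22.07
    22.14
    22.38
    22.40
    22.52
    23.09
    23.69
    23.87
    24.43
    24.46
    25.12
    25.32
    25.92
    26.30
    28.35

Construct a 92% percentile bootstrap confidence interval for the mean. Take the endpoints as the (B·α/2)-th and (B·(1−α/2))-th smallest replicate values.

(15.20, 25.92)

α = 0.08; lower rank = 50 × 0.040 = 2; upper rank = 50 × 0.960 = 48.
The 2nd smallest replicate is 15.20; the 48th is 25.92.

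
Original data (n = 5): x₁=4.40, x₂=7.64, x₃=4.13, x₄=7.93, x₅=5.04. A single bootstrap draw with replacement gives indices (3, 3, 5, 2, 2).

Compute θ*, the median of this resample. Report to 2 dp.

θ* = 5.04

Resample values: 4.13, 4.13, 5.04, 7.64, 7.64.
Sorted: 4.13, 4.13, 5.04, 7.64, 7.64
Median = middle value = 5.04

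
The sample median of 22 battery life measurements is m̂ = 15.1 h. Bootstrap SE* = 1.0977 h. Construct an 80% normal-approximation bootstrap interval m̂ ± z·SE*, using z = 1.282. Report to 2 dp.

(13.69, 16.51)

Margin = 1.282 × 1.0977 = 1.407
Interval: 15.1 ± 1.407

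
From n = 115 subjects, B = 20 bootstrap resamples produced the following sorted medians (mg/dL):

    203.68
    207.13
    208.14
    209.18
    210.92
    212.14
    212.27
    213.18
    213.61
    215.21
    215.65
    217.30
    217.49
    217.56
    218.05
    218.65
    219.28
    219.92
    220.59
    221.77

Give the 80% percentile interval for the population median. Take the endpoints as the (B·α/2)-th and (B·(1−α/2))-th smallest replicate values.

(207.13, 219.92)

α = 0.20; lower rank = 20 × 0.100 = 2; upper rank = 20 × 0.900 = 18.
The 2nd smallest replicate is 207.13; the 18th is 219.92.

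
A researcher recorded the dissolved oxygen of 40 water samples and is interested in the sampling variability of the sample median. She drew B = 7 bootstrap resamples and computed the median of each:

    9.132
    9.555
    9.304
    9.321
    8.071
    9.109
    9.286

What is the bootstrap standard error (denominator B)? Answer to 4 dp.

SE* = 0.4458

Bootstrap SE is the standard deviation of the 7 replicate medians.
Mean of replicates: (9.132 + 9.555 + 9.304 + 9.321 + 8.071 + 9.109 + 9.286) / 7 = 63.77800 / 7 = 9.11114
Sum of squared deviations: (+0.02086)² + (+0.44386)² + (+0.19286)² + (+0.20986)² + (−1.04014)² + (−0.00214)² + (+0.17486)² = 1.39115
Variance = 1.39115 / 7 = 0.19874
SE* = √0.19874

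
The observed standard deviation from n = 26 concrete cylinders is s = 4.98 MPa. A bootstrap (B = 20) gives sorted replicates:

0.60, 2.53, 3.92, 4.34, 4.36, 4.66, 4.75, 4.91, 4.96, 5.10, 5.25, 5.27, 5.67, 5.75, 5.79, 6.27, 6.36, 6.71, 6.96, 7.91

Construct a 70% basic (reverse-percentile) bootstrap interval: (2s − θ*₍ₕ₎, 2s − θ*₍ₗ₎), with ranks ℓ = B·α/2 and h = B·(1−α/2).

Percentile endpoints at ranks 3 and 17: θ*₍3₎ = 3.92, θ*₍17₎ = 6.36.
Basic interval reflects these around s:
  lower = 2 × 4.98 − 6.36 = 3.60
  upper = 2 × 4.98 − 3.92 = 6.04

(3.60, 6.04)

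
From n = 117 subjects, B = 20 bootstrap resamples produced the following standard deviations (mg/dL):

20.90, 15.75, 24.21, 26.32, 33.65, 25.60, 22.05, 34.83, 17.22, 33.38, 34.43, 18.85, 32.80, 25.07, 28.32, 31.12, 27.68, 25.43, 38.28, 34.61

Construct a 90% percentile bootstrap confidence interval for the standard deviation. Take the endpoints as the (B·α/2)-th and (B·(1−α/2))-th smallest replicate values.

Sorted replicates: 15.75, 17.22, 18.85, 20.90, 22.05, 24.21, 25.07, 25.43, 25.60, 26.32, 27.68, 28.32, 31.12, 32.80, 33.38, 33.65, 34.43, 34.61, 34.83, 38.28
α = 0.10; lower rank = 20 × 0.050 = 1; upper rank = 20 × 0.950 = 19.
The 1st smallest replicate is 15.75; the 19th is 34.83.

(15.75, 34.83)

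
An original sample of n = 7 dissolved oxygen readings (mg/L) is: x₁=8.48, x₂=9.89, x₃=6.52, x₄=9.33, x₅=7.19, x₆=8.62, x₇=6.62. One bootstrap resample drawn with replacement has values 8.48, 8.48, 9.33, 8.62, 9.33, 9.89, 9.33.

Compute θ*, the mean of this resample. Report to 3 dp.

Mean = (8.48 + 8.48 + 9.33 + 8.62 + 9.33 + 9.89 + 9.33) / 7 = 63.460 / 7 = 9.066

θ* = 9.066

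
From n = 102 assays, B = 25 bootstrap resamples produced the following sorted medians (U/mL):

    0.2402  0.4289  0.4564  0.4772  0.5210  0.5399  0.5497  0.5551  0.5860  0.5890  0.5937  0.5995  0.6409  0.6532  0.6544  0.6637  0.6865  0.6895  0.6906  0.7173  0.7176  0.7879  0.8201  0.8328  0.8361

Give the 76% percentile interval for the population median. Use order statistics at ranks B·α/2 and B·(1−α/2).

α = 0.24; lower rank = 25 × 0.120 = 3; upper rank = 25 × 0.880 = 22.
The 3rd smallest replicate is 0.4564; the 22nd is 0.7879.

(0.4564, 0.7879)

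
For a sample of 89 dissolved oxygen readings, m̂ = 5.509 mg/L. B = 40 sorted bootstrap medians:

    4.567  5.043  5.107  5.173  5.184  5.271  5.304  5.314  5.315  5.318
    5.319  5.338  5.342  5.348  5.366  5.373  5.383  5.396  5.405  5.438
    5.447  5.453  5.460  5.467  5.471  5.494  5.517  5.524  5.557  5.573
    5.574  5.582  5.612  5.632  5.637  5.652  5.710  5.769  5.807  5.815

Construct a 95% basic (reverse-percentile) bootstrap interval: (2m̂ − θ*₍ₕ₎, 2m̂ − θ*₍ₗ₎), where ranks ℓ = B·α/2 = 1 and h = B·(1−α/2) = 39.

(5.211, 6.451)

Percentile endpoints at ranks 1 and 39: θ*₍1₎ = 4.567, θ*₍39₎ = 5.807.
Basic interval reflects these around m̂:
  lower = 2 × 5.509 − 5.807 = 5.211
  upper = 2 × 5.509 − 4.567 = 6.451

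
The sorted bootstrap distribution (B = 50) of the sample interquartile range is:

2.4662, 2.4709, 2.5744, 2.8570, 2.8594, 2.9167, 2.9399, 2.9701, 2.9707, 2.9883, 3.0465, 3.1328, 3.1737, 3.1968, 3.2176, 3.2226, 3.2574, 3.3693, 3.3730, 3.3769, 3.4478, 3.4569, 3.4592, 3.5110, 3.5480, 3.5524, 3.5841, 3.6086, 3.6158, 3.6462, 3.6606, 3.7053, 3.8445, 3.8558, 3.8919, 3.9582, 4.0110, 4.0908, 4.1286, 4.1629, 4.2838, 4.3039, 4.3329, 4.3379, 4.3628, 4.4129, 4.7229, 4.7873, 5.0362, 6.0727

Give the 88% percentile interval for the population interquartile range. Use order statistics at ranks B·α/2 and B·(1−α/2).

(2.5744, 4.7229)

α = 0.12; lower rank = 50 × 0.060 = 3; upper rank = 50 × 0.940 = 47.
The 3rd smallest replicate is 2.5744; the 47th is 4.7229.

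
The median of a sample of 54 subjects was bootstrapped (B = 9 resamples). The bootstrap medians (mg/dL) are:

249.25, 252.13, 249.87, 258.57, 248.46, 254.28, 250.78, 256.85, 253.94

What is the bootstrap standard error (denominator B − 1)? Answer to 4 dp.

SE* = 3.4930

Bootstrap SE is the standard deviation of the 9 replicate medians.
Mean of replicates: (249.25 + 252.13 + 249.87 + 258.57 + 248.46 + 254.28 + 250.78 + 256.85 + 253.94) / 9 = 2274.13000 / 9 = 252.68111
Sum of squared deviations: (−3.43111)² + (−0.55111)² + (−2.81111)² + (+5.88889)² + (−4.22111)² + (+1.59889)² + (−1.90111)² + (+4.16889)² + (+1.25889)² = 97.61049
Variance = 97.61049 / 8 = 12.20131
SE* = √12.20131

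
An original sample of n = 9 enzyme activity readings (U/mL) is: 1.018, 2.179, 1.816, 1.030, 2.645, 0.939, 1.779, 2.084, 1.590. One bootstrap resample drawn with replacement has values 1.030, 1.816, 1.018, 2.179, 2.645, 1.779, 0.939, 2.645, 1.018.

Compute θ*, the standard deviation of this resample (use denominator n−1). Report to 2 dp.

Mean = 1.6743; sum of squared deviations = 3.9875
s² = 3.9875 / 8 = 0.4984
s = √0.4984 = 0.71

θ* = 0.71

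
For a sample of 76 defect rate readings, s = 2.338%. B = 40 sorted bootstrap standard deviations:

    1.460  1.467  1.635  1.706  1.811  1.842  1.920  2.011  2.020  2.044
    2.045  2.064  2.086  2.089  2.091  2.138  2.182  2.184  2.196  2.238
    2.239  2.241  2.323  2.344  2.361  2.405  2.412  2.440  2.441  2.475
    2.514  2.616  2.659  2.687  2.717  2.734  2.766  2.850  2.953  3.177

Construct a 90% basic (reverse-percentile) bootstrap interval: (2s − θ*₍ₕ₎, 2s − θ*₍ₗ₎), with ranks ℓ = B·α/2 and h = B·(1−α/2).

Percentile endpoints at ranks 2 and 38: θ*₍2₎ = 1.467, θ*₍38₎ = 2.850.
Basic interval reflects these around s:
  lower = 2 × 2.338 − 2.850 = 1.826
  upper = 2 × 2.338 − 1.467 = 3.209

(1.826, 3.209)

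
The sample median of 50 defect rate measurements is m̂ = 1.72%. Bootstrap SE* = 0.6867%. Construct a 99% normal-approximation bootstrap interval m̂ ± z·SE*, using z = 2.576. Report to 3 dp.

(-0.049, 3.489)

Margin = 2.576 × 0.6867 = 1.7689
Interval: 1.72 ± 1.7689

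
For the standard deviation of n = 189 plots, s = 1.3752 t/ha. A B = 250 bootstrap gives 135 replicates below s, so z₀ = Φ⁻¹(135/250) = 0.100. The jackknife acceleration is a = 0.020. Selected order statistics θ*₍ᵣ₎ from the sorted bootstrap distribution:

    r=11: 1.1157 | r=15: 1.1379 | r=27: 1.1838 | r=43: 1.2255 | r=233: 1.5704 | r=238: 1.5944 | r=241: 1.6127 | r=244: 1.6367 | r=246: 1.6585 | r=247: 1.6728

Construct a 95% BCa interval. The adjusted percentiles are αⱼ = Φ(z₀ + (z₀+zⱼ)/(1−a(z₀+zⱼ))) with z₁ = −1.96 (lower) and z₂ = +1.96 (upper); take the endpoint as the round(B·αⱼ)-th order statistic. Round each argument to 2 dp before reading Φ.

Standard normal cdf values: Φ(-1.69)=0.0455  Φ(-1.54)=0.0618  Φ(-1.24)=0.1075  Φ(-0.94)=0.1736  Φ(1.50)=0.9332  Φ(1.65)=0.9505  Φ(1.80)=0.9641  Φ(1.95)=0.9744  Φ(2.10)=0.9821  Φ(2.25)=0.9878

Lower: z₀ + z₁ = 0.100 + (-1.960) = -1.860; 1 − a(z₀+z₁) = 1 − (0.020)(-1.860) = 1.0372; argument = 0.100 + (-1.860)/1.0372 = -1.6933 → -1.69.
α₁ = Φ(-1.69) = 0.0455; rank = round(250 × 0.0455) = 11; θ*₍11₎ = 1.1157.
Upper: z₀ + z₂ = 2.060; 1 − a(z₀+z₂) = 0.9588; argument = 2.2485 → 2.25; α₂ = 0.9878; rank = 247; θ*₍247₎ = 1.6728.

(1.1157, 1.6728)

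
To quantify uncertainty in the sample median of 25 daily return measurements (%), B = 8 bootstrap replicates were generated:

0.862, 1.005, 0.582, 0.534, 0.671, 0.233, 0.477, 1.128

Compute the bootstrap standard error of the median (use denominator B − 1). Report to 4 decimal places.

SE* = 0.2955

Bootstrap SE is the standard deviation of the 8 replicate medians.
Mean of replicates: (0.862 + 1.005 + 0.582 + 0.534 + 0.671 + 0.233 + 0.477 + 1.128) / 8 = 5.49200 / 8 = 0.68650
Sum of squared deviations: (+0.17550)² + (+0.31850)² + (−0.10450)² + (−0.15250)² + (−0.01550)² + (−0.45350)² + (−0.20950)² + (+0.44150)² = 0.61113
Variance = 0.61113 / 7 = 0.08730
SE* = √0.08730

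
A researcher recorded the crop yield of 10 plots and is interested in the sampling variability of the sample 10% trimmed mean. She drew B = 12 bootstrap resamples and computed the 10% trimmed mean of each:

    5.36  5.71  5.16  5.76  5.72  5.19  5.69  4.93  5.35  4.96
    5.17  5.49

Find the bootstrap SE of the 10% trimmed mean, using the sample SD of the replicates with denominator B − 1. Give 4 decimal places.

Bootstrap SE is the standard deviation of the 12 replicate 10% trimmed means.
Mean of replicates: (5.36 + 5.71 + 5.16 + 5.76 + 5.72 + 5.19 + 5.69 + 4.93 + 5.35 + 4.96 + 5.17 + 5.49) / 12 = 64.49000 / 12 = 5.37417
Sum of squared deviations: (−0.01417)² + (+0.33583)² + (−0.21417)² + (+0.38583)² + (+0.34583)² + (−0.18417)² + (+0.31583)² + (−0.44417)² + (−0.02417)² + (−0.41417)² + (−0.20417)² + (+0.11583)² = 0.98549
Variance = 0.98549 / 11 = 0.08959
SE* = √0.08959

SE* = 0.2993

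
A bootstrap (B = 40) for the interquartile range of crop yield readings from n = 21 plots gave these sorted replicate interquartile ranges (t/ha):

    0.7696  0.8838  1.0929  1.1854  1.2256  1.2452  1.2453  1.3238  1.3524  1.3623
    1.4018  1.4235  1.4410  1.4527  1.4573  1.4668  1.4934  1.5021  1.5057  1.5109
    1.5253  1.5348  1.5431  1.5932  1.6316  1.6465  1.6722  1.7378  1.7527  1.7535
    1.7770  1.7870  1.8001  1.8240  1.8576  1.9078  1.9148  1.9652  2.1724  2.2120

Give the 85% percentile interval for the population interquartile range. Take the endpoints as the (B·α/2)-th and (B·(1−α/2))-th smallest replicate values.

(1.0929, 1.9148)

α = 0.15; lower rank = 40 × 0.075 = 3; upper rank = 40 × 0.925 = 37.
The 3rd smallest replicate is 1.0929; the 37th is 1.9148.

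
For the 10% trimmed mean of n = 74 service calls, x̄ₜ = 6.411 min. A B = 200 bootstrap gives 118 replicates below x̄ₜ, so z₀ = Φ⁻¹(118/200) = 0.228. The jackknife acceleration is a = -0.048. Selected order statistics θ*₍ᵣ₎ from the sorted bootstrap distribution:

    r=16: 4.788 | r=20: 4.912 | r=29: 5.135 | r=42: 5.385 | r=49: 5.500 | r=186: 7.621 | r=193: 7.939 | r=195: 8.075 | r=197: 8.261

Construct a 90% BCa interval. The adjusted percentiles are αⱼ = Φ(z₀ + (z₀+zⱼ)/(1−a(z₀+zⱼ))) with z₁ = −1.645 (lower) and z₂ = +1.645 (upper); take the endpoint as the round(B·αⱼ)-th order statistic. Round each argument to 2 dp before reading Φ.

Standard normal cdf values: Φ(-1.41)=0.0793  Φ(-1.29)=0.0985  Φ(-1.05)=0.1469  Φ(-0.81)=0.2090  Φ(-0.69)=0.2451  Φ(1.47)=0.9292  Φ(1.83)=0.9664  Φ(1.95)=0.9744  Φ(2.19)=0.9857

Lower: z₀ + z₁ = 0.228 + (-1.645) = -1.417; 1 − a(z₀+z₁) = 1 − (-0.048)(-1.417) = 0.9320; argument = 0.228 + (-1.417)/0.9320 = -1.2924 → -1.29.
α₁ = Φ(-1.29) = 0.0985; rank = round(200 × 0.0985) = 20; θ*₍20₎ = 4.912.
Upper: z₀ + z₂ = 1.873; 1 − a(z₀+z₂) = 1.0899; argument = 1.9465 → 1.95; α₂ = 0.9744; rank = 195; θ*₍195₎ = 8.075.

(4.912, 8.075)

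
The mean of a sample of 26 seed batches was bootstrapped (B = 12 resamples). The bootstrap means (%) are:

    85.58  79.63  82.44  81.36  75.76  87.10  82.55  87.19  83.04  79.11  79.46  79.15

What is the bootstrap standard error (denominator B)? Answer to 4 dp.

Bootstrap SE is the standard deviation of the 12 replicate means.
Mean of replicates: (85.58 + 79.63 + 82.44 + 81.36 + 75.76 + 87.10 + 82.55 + 87.19 + 83.04 + 79.11 + 79.46 + 79.15) / 12 = 982.37000 / 12 = 81.86417
Sum of squared deviations: (+3.71583)² + (−2.23417)² + (+0.57583)² + (−0.50417)² + (−6.10417)² + (+5.23583)² + (+0.68583)² + (+5.32583)² + (+1.17583)² + (−2.75417)² + (−2.40417)² + (−2.71417)² = 135.00909
Variance = 135.00909 / 12 = 11.25076
SE* = √11.25076

SE* = 3.3542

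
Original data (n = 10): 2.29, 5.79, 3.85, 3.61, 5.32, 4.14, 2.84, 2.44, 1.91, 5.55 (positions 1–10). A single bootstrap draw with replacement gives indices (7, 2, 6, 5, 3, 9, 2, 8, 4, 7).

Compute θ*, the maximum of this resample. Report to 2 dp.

Resample values: 2.84, 5.79, 4.14, 5.32, 3.85, 1.91, 5.79, 2.44, 3.61, 2.84.
Maximum = 5.79

θ* = 5.79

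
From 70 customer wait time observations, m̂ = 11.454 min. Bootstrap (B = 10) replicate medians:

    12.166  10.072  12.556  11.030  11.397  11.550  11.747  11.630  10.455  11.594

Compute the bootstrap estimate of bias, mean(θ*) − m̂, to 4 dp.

mean(θ*) = (12.166 + 10.072 + 12.556 + 11.030 + 11.397 + 11.550 + 11.747 + 11.630 + 10.455 + 11.594) / 10 = 11.41970
bias = 11.41970 − 11.454

bias = −0.0343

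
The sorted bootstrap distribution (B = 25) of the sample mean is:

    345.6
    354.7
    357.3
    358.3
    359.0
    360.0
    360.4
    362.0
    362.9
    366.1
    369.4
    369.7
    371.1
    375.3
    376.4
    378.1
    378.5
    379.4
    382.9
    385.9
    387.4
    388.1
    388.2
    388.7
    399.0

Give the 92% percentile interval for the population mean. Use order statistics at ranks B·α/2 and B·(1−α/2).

(345.6, 388.7)

α = 0.08; lower rank = 25 × 0.040 = 1; upper rank = 25 × 0.960 = 24.
The 1st smallest replicate is 345.6; the 24th is 388.7.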